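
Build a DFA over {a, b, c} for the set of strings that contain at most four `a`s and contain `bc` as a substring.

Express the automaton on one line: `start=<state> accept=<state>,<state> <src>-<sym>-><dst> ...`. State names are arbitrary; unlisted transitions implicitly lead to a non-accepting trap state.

start=S0 accept=S5,S8,S11,S14,S15 S0-a->S1 S0-b->S2 S0-c->S0 S1-a->S3 S1-b->S4 S1-c->S1 S2-a->S1 S2-b->S2 S2-c->S5 S3-a->S6 S3-b->S7 S3-c->S3 S4-a->S3 S4-b->S4 S4-c->S8 S5-a->S8 S5-b->S5 S5-c->S5 S6-a->S9 S6-b->S10 S6-c->S6 S7-a->S6 S7-b->S7 S7-c->S11 S8-a->S11 S8-b->S8 S8-c->S8 S9-a->S12 S9-b->S13 S9-c->S9 S10-a->S9 S10-b->S10 S10-c->S14 S11-a->S14 S11-b->S11 S11-c->S11 S12-a->S12 S12-b->S12 S12-c->S12 S13-a->S12 S13-b->S13 S13-c->S15 S14-a->S15 S14-b->S14 S14-c->S14 S15-a->S12 S15-b->S15 S15-c->S15

Build one automaton per condition and run them in lockstep. The first has 6 states tracking the count of `a`s, saturating at 5; the second has 3 states tracking whether and how much of `bc` has been seen. A product state is a pair (one from each), accepting exactly when both do. Equivalent product states are then merged.
A 16-state machine:
          a    b    c  
>  S0     S1   S2   S0 
   S1     S3   S4   S1 
   S2     S1   S2   S5 
   S3     S6   S7   S3 
   S4     S3   S4   S8 
 * S5     S8   S5   S5 
   S6     S9  S10   S6 
   S7     S6   S7  S11 
 * S8    S11   S8   S8 
   S9    S12  S13   S9 
   S10    S9  S10  S14 
 * S11   S14  S11  S11 
   S12   S12  S12  S12 
   S13   S12  S13  S15 
 * S14   S15  S14  S14 
 * S15   S12  S15  S15 
(> = start, * = accepting)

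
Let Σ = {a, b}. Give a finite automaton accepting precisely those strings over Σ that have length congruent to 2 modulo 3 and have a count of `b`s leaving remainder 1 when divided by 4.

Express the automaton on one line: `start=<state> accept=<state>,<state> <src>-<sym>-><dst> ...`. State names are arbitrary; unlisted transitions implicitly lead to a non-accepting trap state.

Handle the two conditions separately and then intersect. One (3 states) tracks the input length modulo 3; the other (4 states) tracks the count of `b`s modulo 4. Each combined state is a pair, one component from each; accept when both components accept.
12 states suffice.
          a    b  
>  s0     s1   s2 
   s1     s3   s4 
   s2     s4   s5 
   s3     s0   s6 
 * s4     s6   s7 
   s5     s7   s8 
   s6     s2   s9 
   s7     s9  s10 
   s8    s10   s1 
   s9     s5  s11 
   s10   s11   s3 
   s11    s8   s0 
(> = start, * = accepting)

start=s0 accept=s4 s0-a->s1 s0-b->s2 s1-a->s3 s1-b->s4 s2-a->s4 s2-b->s5 s3-a->s0 s3-b->s6 s4-a->s6 s4-b->s7 s5-a->s7 s5-b->s8 s6-a->s2 s6-b->s9 s7-a->s9 s7-b->s10 s8-a->s10 s8-b->s1 s9-a->s5 s9-b->s11 s10-a->s11 s10-b->s3 s11-a->s8 s11-b->s0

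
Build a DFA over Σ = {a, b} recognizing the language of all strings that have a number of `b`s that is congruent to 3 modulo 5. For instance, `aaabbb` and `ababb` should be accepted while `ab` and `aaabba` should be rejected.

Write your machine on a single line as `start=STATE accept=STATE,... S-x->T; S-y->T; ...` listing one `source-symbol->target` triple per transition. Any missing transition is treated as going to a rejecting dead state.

start=S0; accept=S3; S0-a->S0; S0-b->S1; S1-a->S1; S1-b->S2; S2-a->S2; S2-b->S3; S3-a->S3; S3-b->S4; S4-a->S4; S4-b->S0

Keep the running count of `b`s modulo 5: each `b` advances along the cycle S0 → S1 → S2 → S3 → S4 → S0 while other symbols loop. Accept at S3.
A 5-state machine:
        a   b  
>  S0   S0  S1 
   S1   S1  S2 
   S2   S2  S3 
 * S3   S3  S4 
   S4   S4  S0 
(> = start, * = accepting)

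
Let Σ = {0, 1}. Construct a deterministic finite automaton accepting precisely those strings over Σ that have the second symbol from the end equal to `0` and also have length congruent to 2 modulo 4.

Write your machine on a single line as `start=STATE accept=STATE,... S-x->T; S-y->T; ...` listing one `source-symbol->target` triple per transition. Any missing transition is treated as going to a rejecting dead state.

Run two small machines in parallel and take their product. One (7 states) tracks the last 2 symbols read; the other (4 states) tracks the input length modulo 4. Each combined state is a pair, one component from each; accept when both components accept. After merging equivalent states the machine shrinks.
With 6 states:
       0  1 
>  A   B  C 
   B   D  D 
   C   E  E 
 * D   F  F 
   E   F  F 
   F   A  A 
(> = start, * = accepting)

start=A; accept=D; A-0->B; A-1->C; B-0->D; B-1->D; C-0->E; C-1->E; D-0->F; D-1->F; E-0->F; E-1->F; F-0->A; F-1->A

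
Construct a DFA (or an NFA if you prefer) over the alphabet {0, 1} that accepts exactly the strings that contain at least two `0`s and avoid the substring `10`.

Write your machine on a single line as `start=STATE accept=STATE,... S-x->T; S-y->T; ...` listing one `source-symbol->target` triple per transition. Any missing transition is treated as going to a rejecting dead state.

start=s0; accept=s3,s6,s7,s9; s0-0->s1; s0-1->s2; s1-0->s3; s1-1->s4; s2-0->s5; s2-1->s2; s3-0->s6; s3-1->s7; s4-0->s8; s4-1->s4; s5-0->s8; s5-1->s5; s6-0->s6; s6-1->s9; s7-0->s10; s7-1->s7; s8-0->s10; s8-1->s8; s9-0->s10; s9-1->s9; s10-0->s10; s10-1->s10

Handle the two conditions separately and then intersect. One (4 states) tracks the count of `0`s, saturating at 3; the other (3 states) tracks partial matches of the forbidden pattern `10`. Each combined state is a pair, one component from each; accept when both components accept.
          0    1  
>  s0     s1   s2 
   s1     s3   s4 
   s2     s5   s2 
 * s3     s6   s7 
   s4     s8   s4 
   s5     s8   s5 
 * s6     s6   s9 
 * s7    s10   s7 
   s8    s10   s8 
 * s9    s10   s9 
   s10   s10  s10 
(> = start, * = accepting)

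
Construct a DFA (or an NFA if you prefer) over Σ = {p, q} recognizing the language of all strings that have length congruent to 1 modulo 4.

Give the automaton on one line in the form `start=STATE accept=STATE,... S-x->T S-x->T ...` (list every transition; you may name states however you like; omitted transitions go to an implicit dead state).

Count input length modulo 4: every symbol advances one step around the cycle S0 → S1 → S2 → S3 → S0. Accept at S1.
With 4 states:
        p   q  
>  S0   S1  S1 
 * S1   S2  S2 
   S2   S3  S3 
   S3   S0  S0 
(> = start, * = accepting)

start=S0 accept=S1 S0-p->S1 S0-q->S1 S1-p->S2 S1-q->S2 S2-p->S3 S2-q->S3 S3-p->S0 S3-q->S0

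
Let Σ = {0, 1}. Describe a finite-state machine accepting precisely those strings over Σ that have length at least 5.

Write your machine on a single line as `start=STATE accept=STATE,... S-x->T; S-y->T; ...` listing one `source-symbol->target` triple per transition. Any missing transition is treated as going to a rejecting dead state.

Count input length up to 6: every symbol moves from S0 toward S6, which means 'more than 5' and absorbs. Accept from {S5, S6}.
A 7-state machine:
        0   1  
>  S0   S1  S1 
   S1   S2  S2 
   S2   S3  S3 
   S3   S4  S4 
   S4   S5  S5 
 * S5   S6  S6 
 * S6   S6  S6 
(> = start, * = accepting)

start=S0; accept=S5,S6; S0-0->S1; S0-1->S1; S1-0->S2; S1-1->S2; S2-0->S3; S2-1->S3; S3-0->S4; S3-1->S4; S4-0->S5; S4-1->S5; S5-0->S6; S5-1->S6; S6-0->S6; S6-1->S6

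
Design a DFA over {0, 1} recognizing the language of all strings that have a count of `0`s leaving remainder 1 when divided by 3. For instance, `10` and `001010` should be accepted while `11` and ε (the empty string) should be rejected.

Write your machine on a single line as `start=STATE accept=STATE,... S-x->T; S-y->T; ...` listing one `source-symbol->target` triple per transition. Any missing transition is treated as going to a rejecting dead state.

start=q0; accept=q1; q0-0->q1; q0-1->q0; q1-0->q2; q1-1->q1; q2-0->q0; q2-1->q2

The only thing that matters is how many `0`s have appeared, reduced mod 3. Use one state per residue: q0 for 0, …, q2 for 2. Reading `0` moves to the next residue; anything else stays put. q1 is accepting.
A 3-state machine:
        0   1  
>  q0   q1  q0 
 * q1   q2  q1 
   q2   q0  q2 
(> = start, * = accepting)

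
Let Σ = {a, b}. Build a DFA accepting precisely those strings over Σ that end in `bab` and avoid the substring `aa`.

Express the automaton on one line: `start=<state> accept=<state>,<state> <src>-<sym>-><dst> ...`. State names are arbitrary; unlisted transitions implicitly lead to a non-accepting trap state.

start=s0 accept=s6 s0-a->s1 s0-b->s2 s1-a->s3 s1-b->s2 s2-a->s4 s2-b->s2 s3-a->s3 s3-b->s5 s4-a->s3 s4-b->s6 s5-a->s7 s5-b->s5 s6-a->s4 s6-b->s2 s7-a->s3 s7-b->s8 s8-a->s7 s8-b->s5

Handle the two conditions separately and then intersect. One (4 states) tracks how much of the suffix `bab` has currently been matched; the other (3 states) tracks partial matches of the forbidden pattern `aa`. Each combined state is a pair, one component from each; accept when both components accept.
With 9 states:
        a   b  
>  s0   s1  s2 
   s1   s3  s2 
   s2   s4  s2 
   s3   s3  s5 
   s4   s3  s6 
   s5   s7  s5 
 * s6   s4  s2 
   s7   s3  s8 
   s8   s7  s5 
(> = start, * = accepting)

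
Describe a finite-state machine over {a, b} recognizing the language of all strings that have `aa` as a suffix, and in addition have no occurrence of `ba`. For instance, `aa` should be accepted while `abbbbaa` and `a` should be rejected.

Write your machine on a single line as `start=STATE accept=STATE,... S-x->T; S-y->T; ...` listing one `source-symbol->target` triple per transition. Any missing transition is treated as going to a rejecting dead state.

Run two small machines in parallel and take their product. The first has 3 states tracking how much of the suffix `aa` has currently been matched; the second has 3 states tracking partial matches of the forbidden pattern `ba`. A product state is a pair (one from each), accepting exactly when both do. Minimizing collapses redundant product states.
With 4 states:
        a   b  
>  q0   q1  q2 
   q1   q3  q2 
   q2   q2  q2 
 * q3   q3  q2 
(> = start, * = accepting)

start=q0; accept=q3; q0-a->q1; q0-b->q2; q1-a->q3; q1-b->q2; q2-a->q2; q2-b->q2; q3-a->q3; q3-b->q2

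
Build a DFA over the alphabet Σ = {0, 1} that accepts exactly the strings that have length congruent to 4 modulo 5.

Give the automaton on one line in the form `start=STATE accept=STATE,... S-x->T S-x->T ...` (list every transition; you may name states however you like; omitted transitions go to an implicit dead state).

start=s0 accept=s4 s0-0->s1 s0-1->s1 s1-0->s2 s1-1->s2 s2-0->s3 s2-1->s3 s3-0->s4 s3-1->s4 s4-0->s0 s4-1->s0

Only the length mod 5 matters, so use a 5-cycle: from any state, every input symbol moves to the next state, wrapping s4 back to s0. Mark s4 accepting.
A 5-state machine:
        0   1  
>  s0   s1  s1 
   s1   s2  s2 
   s2   s3  s3 
   s3   s4  s4 
 * s4   s0  s0 
(> = start, * = accepting)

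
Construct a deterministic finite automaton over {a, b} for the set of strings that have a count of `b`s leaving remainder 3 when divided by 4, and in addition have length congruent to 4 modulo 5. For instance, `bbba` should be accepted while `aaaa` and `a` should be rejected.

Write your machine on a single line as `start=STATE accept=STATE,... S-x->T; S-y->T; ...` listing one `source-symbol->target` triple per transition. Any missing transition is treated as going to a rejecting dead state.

start=q0; accept=q13; q0-a->q1; q0-b->q2; q1-a->q3; q1-b->q4; q2-a->q4; q2-b->q5; q3-a->q6; q3-b->q7; q4-a->q7; q4-b->q8; q5-a->q8; q5-b->q9; q6-a->q10; q6-b->q11; q7-a->q11; q7-b->q12; q8-a->q12; q8-b->q13; q9-a->q13; q9-b->q10; q10-a->q0; q10-b->q14; q11-a->q14; q11-b->q15; q12-a->q15; q12-b->q16; q13-a->q16; q13-b->q0; q14-a->q2; q14-b->q17; q15-a->q17; q15-b->q18; q16-a->q18; q16-b->q1; q17-a->q5; q17-b->q19; q18-a->q19; q18-b->q3; q19-a->q9; q19-b->q6

Handle the two conditions separately and then intersect. The first has 4 states tracking the count of `b`s modulo 4; the second has 5 states tracking the input length modulo 5. A product state is a pair (one from each), accepting exactly when both do.
With 20 states:
          a    b  
>  q0     q1   q2 
   q1     q3   q4 
   q2     q4   q5 
   q3     q6   q7 
   q4     q7   q8 
   q5     q8   q9 
   q6    q10  q11 
   q7    q11  q12 
   q8    q12  q13 
   q9    q13  q10 
   q10    q0  q14 
   q11   q14  q15 
   q12   q15  q16 
 * q13   q16   q0 
   q14    q2  q17 
   q15   q17  q18 
   q16   q18   q1 
   q17    q5  q19 
   q18   q19   q3 
   q19    q9   q6 
(> = start, * = accepting)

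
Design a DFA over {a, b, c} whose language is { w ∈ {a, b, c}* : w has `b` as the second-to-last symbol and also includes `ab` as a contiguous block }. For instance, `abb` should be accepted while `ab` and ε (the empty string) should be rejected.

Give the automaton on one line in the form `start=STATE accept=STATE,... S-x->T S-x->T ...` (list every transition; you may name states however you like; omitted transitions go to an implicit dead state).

Run two small machines in parallel and take their product. The first has 13 states tracking the last 2 symbols read; the second has 3 states tracking whether and how much of `ab` has been seen. A product state is a pair (one from each), accepting exactly when both do. After merging equivalent states the machine shrinks.
A 6-state machine:
        a   b   c  
>  S0   S1  S0  S0 
   S1   S1  S2  S0 
   S2   S3  S4  S3 
 * S3   S5  S2  S5 
 * S4   S3  S4  S3 
   S5   S5  S2  S5 
(> = start, * = accepting)

start=S0 accept=S3,S4 S0-a->S1 S0-b->S0 S0-c->S0 S1-a->S1 S1-b->S2 S1-c->S0 S2-a->S3 S2-b->S4 S2-c->S3 S3-a->S5 S3-b->S2 S3-c->S5 S4-a->S3 S4-b->S4 S4-c->S3 S5-a->S5 S5-b->S2 S5-c->S5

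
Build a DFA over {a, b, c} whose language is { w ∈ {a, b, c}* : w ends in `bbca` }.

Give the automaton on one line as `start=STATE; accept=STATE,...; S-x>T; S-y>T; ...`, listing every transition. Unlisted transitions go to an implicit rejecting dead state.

Let each state record the length of the longest suffix of the input read so far that is also a prefix of `bbca`. q1 means the last symbol is `b`; q2 means the last 2 symbols are `bb`; q3 means the last 3 symbols are `bbc`; q4 means the last 4 symbols are `bbca`. Accept only at q4, where the string currently ends in `bbca`.
A 5-state machine:
        a   b   c  
>  q0   q0  q1  q0 
   q1   q0  q2  q0 
   q2   q0  q2  q3 
   q3   q4  q1  q0 
 * q4   q0  q1  q0 
(> = start, * = accepting)

start=q0; accept=q4; q0-a>q0; q0-b>q1; q0-c>q0; q1-a>q0; q1-b>q2; q1-c>q0; q2-a>q0; q2-b>q2; q2-c>q3; q3-a>q4; q3-b>q1; q3-c>q0; q4-a>q0; q4-b>q1; q4-c>q0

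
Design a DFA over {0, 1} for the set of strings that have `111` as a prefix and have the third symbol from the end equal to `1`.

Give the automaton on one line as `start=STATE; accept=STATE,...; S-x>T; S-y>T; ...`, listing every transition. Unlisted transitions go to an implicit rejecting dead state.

start=q0; accept=q4,q5,q6,q7; q0-0>q1; q0-1>q2; q1-0>q1; q1-1>q1; q2-0>q1; q2-1>q3; q3-0>q1; q3-1>q4; q4-0>q5; q4-1>q4; q5-0>q6; q5-1>q7; q6-0>q8; q6-1>q9; q7-0>q10; q7-1>q11; q8-0>q8; q8-1>q9; q9-0>q10; q9-1>q11; q10-0>q6; q10-1>q7; q11-0>q5; q11-1>q4

Handle the two conditions separately and then intersect. The first has 5 states tracking whether the input so far still matches the prefix `111`; the second has 15 states tracking the last 3 symbols read. A product state is a pair (one from each), accepting exactly when both do. After merging equivalent states the machine shrinks.
With 12 states:
          0    1  
>  q0     q1   q2 
   q1     q1   q1 
   q2     q1   q3 
   q3     q1   q4 
 * q4     q5   q4 
 * q5     q6   q7 
 * q6     q8   q9 
 * q7    q10  q11 
   q8     q8   q9 
   q9    q10  q11 
   q10    q6   q7 
   q11    q5   q4 
(> = start, * = accepting)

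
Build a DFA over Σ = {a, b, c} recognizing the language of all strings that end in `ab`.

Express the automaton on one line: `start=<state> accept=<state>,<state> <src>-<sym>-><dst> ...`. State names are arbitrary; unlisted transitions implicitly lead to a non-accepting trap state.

Let each state record the length of the longest suffix of the input read so far that is also a prefix of `ab`. q1 means the last symbol is `a`; q2 means the last 2 symbols are `ab`. Accept only at q2, where the string currently ends in `ab`.
3 states suffice.
        a   b   c  
>  q0   q1  q0  q0 
   q1   q1  q2  q0 
 * q2   q1  q0  q0 
(> = start, * = accepting)

start=q0 accept=q2 q0-a->q1 q0-b->q0 q0-c->q0 q1-a->q1 q1-b->q2 q1-c->q0 q2-a->q1 q2-b->q0 q2-c->q0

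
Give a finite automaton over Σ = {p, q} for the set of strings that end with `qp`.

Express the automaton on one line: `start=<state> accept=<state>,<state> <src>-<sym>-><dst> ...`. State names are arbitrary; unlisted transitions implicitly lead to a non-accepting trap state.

Remember how much of `qp` the current input suffix matches. State A means no match yet; B means the last symbol is `q`; C means the last 2 symbols are `qp`. Only C accepts. On a mismatch, fall back to the longest proper suffix that is still a prefix of `qp`.
With 3 states:
       p  q 
>  A   A  B 
   B   C  B 
 * C   A  B 
(> = start, * = accepting)

start=A accept=C A-p->A A-q->B B-p->C B-q->B C-p->A C-q->B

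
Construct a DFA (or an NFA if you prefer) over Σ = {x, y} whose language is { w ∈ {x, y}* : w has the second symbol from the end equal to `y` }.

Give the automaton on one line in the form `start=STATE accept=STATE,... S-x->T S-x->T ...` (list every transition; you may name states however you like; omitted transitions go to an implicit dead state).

A DFA must remember the last 2 symbols (since which symbol is second-to-last isn't known until the input ends). Use one state per possible window of the last ≤2 symbols; accept from those whose window starts with `y`.
With 7 states:
       x  y 
>  A   B  C 
   B   D  E 
   C   F  G 
   D   D  E 
   E   F  G 
 * F   D  E 
 * G   F  G 
(> = start, * = accepting)

start=A accept=F,G A-x->B A-y->C B-x->D B-y->E C-x->F C-y->G D-x->D D-y->E E-x->F E-y->G F-x->D F-y->E G-x->F G-y->G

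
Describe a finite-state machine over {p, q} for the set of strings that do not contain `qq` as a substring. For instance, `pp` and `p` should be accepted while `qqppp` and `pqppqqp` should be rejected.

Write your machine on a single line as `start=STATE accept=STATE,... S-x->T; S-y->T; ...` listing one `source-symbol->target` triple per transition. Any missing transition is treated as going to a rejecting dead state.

start=A; accept=A,B; A-p->A; A-q->B; B-p->A; B-q->C; C-p->C; C-q->C

This is the complement of 'contains `qq`'. Use the same substring-matching states — A through C holding how much of `qq` has just been matched — but flip the accepting set: everything except the trap C accepts.
       p  q 
>* A   A  B 
 * B   A  C 
   C   C  C 
(> = start, * = accepting)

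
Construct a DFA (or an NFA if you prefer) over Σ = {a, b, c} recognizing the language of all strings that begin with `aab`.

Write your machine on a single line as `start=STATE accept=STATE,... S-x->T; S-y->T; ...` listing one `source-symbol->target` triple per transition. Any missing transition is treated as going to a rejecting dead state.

Walk along `aab` while the input agrees: from q0 take `a` to q1, and so on. Any deviation drops to the rejecting sink q4. Once q3 is reached the prefix is confirmed and every continuation is accepted.
With 5 states:
        a   b   c  
>  q0   q1  q4  q4 
   q1   q2  q4  q4 
   q2   q4  q3  q4 
 * q3   q3  q3  q3 
   q4   q4  q4  q4 
(> = start, * = accepting)

start=q0; accept=q3; q0-a->q1; q0-b->q4; q0-c->q4; q1-a->q2; q1-b->q4; q1-c->q4; q2-a->q4; q2-b->q3; q2-c->q4; q3-a->q3; q3-b->q3; q3-c->q3; q4-a->q4; q4-b->q4; q4-c->q4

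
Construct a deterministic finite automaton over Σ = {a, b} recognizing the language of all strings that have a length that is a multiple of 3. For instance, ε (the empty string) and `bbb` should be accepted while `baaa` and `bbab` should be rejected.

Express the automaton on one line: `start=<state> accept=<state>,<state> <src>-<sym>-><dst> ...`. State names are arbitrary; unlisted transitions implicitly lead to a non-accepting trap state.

start=q0 accept=q0 q0-a->q1 q0-b->q1 q1-a->q2 q1-b->q2 q2-a->q0 q2-b->q0

Count input length modulo 3: every symbol advances one step around the cycle q0 → q1 → q2 → q0. Accept at q0.
        a   b  
>* q0   q1  q1 
   q1   q2  q2 
   q2   q0  q0 
(> = start, * = accepting)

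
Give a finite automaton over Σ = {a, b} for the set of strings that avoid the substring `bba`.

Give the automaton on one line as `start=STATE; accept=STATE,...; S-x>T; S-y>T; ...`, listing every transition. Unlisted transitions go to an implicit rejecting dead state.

Track partial matches of the forbidden pattern `bba`. State s3 is a dead state reached once `bba` has occurred; every other state accepts. s0 means no part of `bba` is currently matched.
4 states suffice.
        a   b  
>* s0   s0  s1 
 * s1   s0  s2 
 * s2   s3  s2 
   s3   s3  s3 
(> = start, * = accepting)

start=s0; accept=s0,s1,s2; s0-a>s0; s0-b>s1; s1-a>s0; s1-b>s2; s2-a>s3; s2-b>s2; s3-a>s3; s3-b>s3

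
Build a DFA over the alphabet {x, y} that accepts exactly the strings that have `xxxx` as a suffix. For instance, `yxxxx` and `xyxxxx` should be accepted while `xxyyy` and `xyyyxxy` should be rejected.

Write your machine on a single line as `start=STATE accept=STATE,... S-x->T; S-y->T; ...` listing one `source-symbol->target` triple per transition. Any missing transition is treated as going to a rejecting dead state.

start=q0; accept=q4; q0-x->q1; q0-y->q0; q1-x->q2; q1-y->q0; q2-x->q3; q2-y->q0; q3-x->q4; q3-y->q0; q4-x->q4; q4-y->q0

Remember how much of `xxxx` the current input suffix matches. State q0 means no match yet; q1 means the last symbol is `x`; q2 means the last 2 symbols are `xx`; q3 means the last 3 symbols are `xxx`; q4 means the last 4 symbols are `xxxx`. Only q4 accepts. On a mismatch, fall back to the longest proper suffix that is still a prefix of `xxxx`.
        x   y  
>  q0   q1  q0 
   q1   q2  q0 
   q2   q3  q0 
   q3   q4  q0 
 * q4   q4  q0 
(> = start, * = accepting)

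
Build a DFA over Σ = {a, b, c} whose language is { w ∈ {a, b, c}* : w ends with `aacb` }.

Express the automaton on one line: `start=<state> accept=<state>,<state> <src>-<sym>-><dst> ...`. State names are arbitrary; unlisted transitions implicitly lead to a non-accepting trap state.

Remember how much of `aacb` the current input suffix matches. State S0 means no match yet; S1 means the last symbol is `a`; S2 means the last 2 symbols are `aa`; S3 means the last 3 symbols are `aac`; S4 means the last 4 symbols are `aacb`. Only S4 accepts. On a mismatch, fall back to the longest proper suffix that is still a prefix of `aacb`.
        a   b   c  
>  S0   S1  S0  S0 
   S1   S2  S0  S0 
   S2   S2  S0  S3 
   S3   S1  S4  S0 
 * S4   S1  S0  S0 
(> = start, * = accepting)

start=S0 accept=S4 S0-a->S1 S0-b->S0 S0-c->S0 S1-a->S2 S1-b->S0 S1-c->S0 S2-a->S2 S2-b->S0 S2-c->S3 S3-a->S1 S3-b->S4 S3-c->S0 S4-a->S1 S4-b->S0 S4-c->S0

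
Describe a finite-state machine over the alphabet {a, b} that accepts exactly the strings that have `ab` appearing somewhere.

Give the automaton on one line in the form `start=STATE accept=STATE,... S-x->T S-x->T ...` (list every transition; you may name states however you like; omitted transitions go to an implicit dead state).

start=q0 accept=q2 q0-a->q1 q0-b->q0 q1-a->q1 q1-b->q2 q2-a->q2 q2-b->q2

States q0..q1 record the length of the longest prefix of `ab` that matches the current input suffix. Reaching q2 means `ab` has been seen, and we stay there forever. Accept from q2.
3 states suffice.
        a   b  
>  q0   q1  q0 
   q1   q1  q2 
 * q2   q2  q2 
(> = start, * = accepting)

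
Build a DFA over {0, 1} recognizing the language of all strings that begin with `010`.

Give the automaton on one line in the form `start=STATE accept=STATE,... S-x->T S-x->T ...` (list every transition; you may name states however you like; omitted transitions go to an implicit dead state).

start=S0 accept=S3 S0-0->S1 S0-1->S4 S1-0->S4 S1-1->S2 S2-0->S3 S2-1->S4 S3-0->S3 S3-1->S3 S4-0->S4 S4-1->S4

Walk along `010` while the input agrees: from S0 take `0` to S1, and so on. Any deviation drops to the rejecting sink S4. Once S3 is reached the prefix is confirmed and every continuation is accepted.
A 5-state machine:
        0   1  
>  S0   S1  S4 
   S1   S4  S2 
   S2   S3  S4 
 * S3   S3  S3 
   S4   S4  S4 
(> = start, * = accepting)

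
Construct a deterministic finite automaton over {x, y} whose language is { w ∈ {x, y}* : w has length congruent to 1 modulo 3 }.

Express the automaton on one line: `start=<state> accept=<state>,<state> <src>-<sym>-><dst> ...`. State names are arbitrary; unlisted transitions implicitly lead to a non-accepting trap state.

start=q0 accept=q1 q0-x->q1 q0-y->q1 q1-x->q2 q1-y->q2 q2-x->q0 q2-y->q0

Count input length modulo 3: every symbol advances one step around the cycle q0 → q1 → q2 → q0. Accept at q1.
        x   y  
>  q0   q1  q1 
 * q1   q2  q2 
   q2   q0  q0 
(> = start, * = accepting)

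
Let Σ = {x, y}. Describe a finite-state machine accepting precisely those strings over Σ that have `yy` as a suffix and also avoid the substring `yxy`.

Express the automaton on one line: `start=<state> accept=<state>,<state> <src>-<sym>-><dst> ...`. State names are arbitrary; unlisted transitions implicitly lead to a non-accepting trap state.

start=s0 accept=s3 s0-x->s0 s0-y->s1 s1-x->s2 s1-y->s3 s2-x->s0 s2-y->s4 s3-x->s2 s3-y->s3 s4-x->s5 s4-y->s6 s5-x->s5 s5-y->s4 s6-x->s5 s6-y->s6

Build one automaton per condition and run them in lockstep. One (3 states) tracks how much of the suffix `yy` has currently been matched; the other (4 states) tracks partial matches of the forbidden pattern `yxy`. Each combined state is a pair, one component from each; accept when both components accept.
7 states suffice.
        x   y  
>  s0   s0  s1 
   s1   s2  s3 
   s2   s0  s4 
 * s3   s2  s3 
   s4   s5  s6 
   s5   s5  s4 
   s6   s5  s6 
(> = start, * = accepting)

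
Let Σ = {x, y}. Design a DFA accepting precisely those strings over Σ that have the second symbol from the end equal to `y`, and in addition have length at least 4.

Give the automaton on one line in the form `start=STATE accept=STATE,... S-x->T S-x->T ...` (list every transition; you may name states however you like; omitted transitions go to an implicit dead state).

start=q0 accept=q13,q14,q17,q18 q0-x->q1 q0-y->q2 q1-x->q3 q1-y->q4 q2-x->q5 q2-y->q6 q3-x->q7 q3-y->q8 q4-x->q9 q4-y->q10 q5-x->q7 q5-y->q8 q6-x->q9 q6-y->q10 q7-x->q11 q7-y->q12 q8-x->q13 q8-y->q14 q9-x->q11 q9-y->q12 q10-x->q13 q10-y->q14 q11-x->q15 q11-y->q16 q12-x->q17 q12-y->q18 q13-x->q15 q13-y->q16 q14-x->q17 q14-y->q18 q15-x->q15 q15-y->q16 q16-x->q17 q16-y->q18 q17-x->q15 q17-y->q16 q18-x->q17 q18-y->q18

Build one automaton per condition and run them in lockstep. One (7 states) tracks the last 2 symbols read; the other (6 states) tracks the input length, saturating at 5. Each combined state is a pair, one component from each; accept when both components accept.
19 states suffice.
          x    y  
>  q0     q1   q2 
   q1     q3   q4 
   q2     q5   q6 
   q3     q7   q8 
   q4     q9  q10 
   q5     q7   q8 
   q6     q9  q10 
   q7    q11  q12 
   q8    q13  q14 
   q9    q11  q12 
   q10   q13  q14 
   q11   q15  q16 
   q12   q17  q18 
 * q13   q15  q16 
 * q14   q17  q18 
   q15   q15  q16 
   q16   q17  q18 
 * q17   q15  q16 
 * q18   q17  q18 
(> = start, * = accepting)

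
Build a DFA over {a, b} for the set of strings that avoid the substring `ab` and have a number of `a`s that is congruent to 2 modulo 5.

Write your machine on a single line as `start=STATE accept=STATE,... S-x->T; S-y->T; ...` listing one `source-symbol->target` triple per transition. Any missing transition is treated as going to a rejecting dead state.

Handle the two conditions separately and then intersect. One (3 states) tracks partial matches of the forbidden pattern `ab`; the other (5 states) tracks the count of `a`s modulo 5. Each combined state is a pair, one component from each; accept when both components accept. Equivalent product states are then merged.
A 7-state machine:
        a   b  
>  S0   S1  S0 
   S1   S2  S3 
 * S2   S4  S3 
   S3   S3  S3 
   S4   S5  S3 
   S5   S6  S3 
   S6   S1  S3 
(> = start, * = accepting)

start=S0; accept=S2; S0-a->S1; S0-b->S0; S1-a->S2; S1-b->S3; S2-a->S4; S2-b->S3; S3-a->S3; S3-b->S3; S4-a->S5; S4-b->S3; S5-a->S6; S5-b->S3; S6-a->S1; S6-b->S3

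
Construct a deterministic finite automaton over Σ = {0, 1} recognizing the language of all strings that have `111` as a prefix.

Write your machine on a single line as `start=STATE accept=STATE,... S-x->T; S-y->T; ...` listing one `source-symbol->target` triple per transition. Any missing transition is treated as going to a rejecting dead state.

start=q0; accept=q3; q0-0->q4; q0-1->q1; q1-0->q4; q1-1->q2; q2-0->q4; q2-1->q3; q3-0->q3; q3-1->q3; q4-0->q4; q4-1->q4

Walk along `111` while the input agrees: from q0 take `1` to q1, and so on. Any deviation drops to the rejecting sink q4. Once q3 is reached the prefix is confirmed and every continuation is accepted.
With 5 states:
        0   1  
>  q0   q4  q1 
   q1   q4  q2 
   q2   q4  q3 
 * q3   q3  q3 
   q4   q4  q4 
(> = start, * = accepting)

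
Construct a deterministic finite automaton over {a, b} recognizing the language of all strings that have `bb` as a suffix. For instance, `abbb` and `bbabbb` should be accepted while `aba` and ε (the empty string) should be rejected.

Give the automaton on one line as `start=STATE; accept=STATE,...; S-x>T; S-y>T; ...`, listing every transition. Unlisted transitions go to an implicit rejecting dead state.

Let each state record the length of the longest suffix of the input read so far that is also a prefix of `bb`. s1 means the last symbol is `b`; s2 means the last 2 symbols are `bb`. Accept only at s2, where the string currently ends in `bb`.
With 3 states:
        a   b  
>  s0   s0  s1 
   s1   s0  s2 
 * s2   s0  s2 
(> = start, * = accepting)

start=s0; accept=s2; s0-a>s0; s0-b>s1; s1-a>s0; s1-b>s2; s2-a>s0; s2-b>s2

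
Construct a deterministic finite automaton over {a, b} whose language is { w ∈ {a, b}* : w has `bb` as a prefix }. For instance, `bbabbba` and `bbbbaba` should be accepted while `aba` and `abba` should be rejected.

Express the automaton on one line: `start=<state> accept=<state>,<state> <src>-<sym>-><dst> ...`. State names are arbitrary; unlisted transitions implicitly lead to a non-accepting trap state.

Walk along `bb` while the input agrees: from q0 take `b` to q1, and so on. Any deviation drops to the rejecting sink q3. Once q2 is reached the prefix is confirmed and every continuation is accepted.
        a   b  
>  q0   q3  q1 
   q1   q3  q2 
 * q2   q2  q2 
   q3   q3  q3 
(> = start, * = accepting)

start=q0 accept=q2 q0-a->q3 q0-b->q1 q1-a->q3 q1-b->q2 q2-a->q2 q2-b->q2 q3-a->q3 q3-b->q3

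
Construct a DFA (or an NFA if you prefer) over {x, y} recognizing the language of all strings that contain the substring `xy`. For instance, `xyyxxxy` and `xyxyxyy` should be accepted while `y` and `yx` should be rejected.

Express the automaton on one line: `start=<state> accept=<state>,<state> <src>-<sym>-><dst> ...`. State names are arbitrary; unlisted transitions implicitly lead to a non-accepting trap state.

start=q0 accept=q2 q0-x->q1 q0-y->q0 q1-x->q1 q1-y->q2 q2-x->q2 q2-y->q2

Track how much of `xy` has been matched so far: state q0 is no progress, q2 is the absorbing accept state reached once `xy` has occurred. Intermediate states record partial matches; on a mismatch, fall back to the longest reusable overlap.
With 3 states:
        x   y  
>  q0   q1  q0 
   q1   q1  q2 
 * q2   q2  q2 
(> = start, * = accepting)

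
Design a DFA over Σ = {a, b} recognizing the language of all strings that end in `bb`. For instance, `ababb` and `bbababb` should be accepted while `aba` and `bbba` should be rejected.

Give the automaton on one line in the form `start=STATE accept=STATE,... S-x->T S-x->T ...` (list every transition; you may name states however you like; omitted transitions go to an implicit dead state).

start=S0 accept=S2 S0-a->S0 S0-b->S1 S1-a->S0 S1-b->S2 S2-a->S0 S2-b->S2

Remember how much of `bb` the current input suffix matches. State S0 means no match yet; S1 means the last symbol is `b`; S2 means the last 2 symbols are `bb`. Only S2 accepts. On a mismatch, fall back to the longest proper suffix that is still a prefix of `bb`.
A 3-state machine:
        a   b  
>  S0   S0  S1 
   S1   S0  S2 
 * S2   S0  S2 
(> = start, * = accepting)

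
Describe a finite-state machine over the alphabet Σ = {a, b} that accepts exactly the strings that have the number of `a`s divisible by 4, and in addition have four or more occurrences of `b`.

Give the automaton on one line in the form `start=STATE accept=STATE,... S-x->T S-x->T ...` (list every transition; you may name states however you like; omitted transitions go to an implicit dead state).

Build one automaton per condition and run them in lockstep. One (4 states) tracks the count of `a`s modulo 4; the other (6 states) tracks the count of `b`s, saturating at 5. Each combined state is a pair, one component from each; accept when both components accept. Equivalent product states are then merged.
With 20 states:
          a    b  
>  S0     S1   S2 
   S1     S3   S4 
   S2     S4   S5 
   S3     S6   S7 
   S4     S7   S8 
   S5     S8   S9 
   S6     S0  S10 
   S7    S10  S11 
   S8    S11  S12 
   S9    S12  S13 
   S10    S2  S14 
   S11   S14  S15 
   S12   S15  S16 
 * S13   S16  S13 
   S14    S5  S17 
   S15   S17  S18 
   S16   S18  S16 
   S17    S9  S19 
   S18   S19  S18 
   S19   S13  S19 
(> = start, * = accepting)

start=S0 accept=S13 S0-a->S1 S0-b->S2 S1-a->S3 S1-b->S4 S2-a->S4 S2-b->S5 S3-a->S6 S3-b->S7 S4-a->S7 S4-b->S8 S5-a->S8 S5-b->S9 S6-a->S0 S6-b->S10 S7-a->S10 S7-b->S11 S8-a->S11 S8-b->S12 S9-a->S12 S9-b->S13 S10-a->S2 S10-b->S14 S11-a->S14 S11-b->S15 S12-a->S15 S12-b->S16 S13-a->S16 S13-b->S13 S14-a->S5 S14-b->S17 S15-a->S17 S15-b->S18 S16-a->S18 S16-b->S16 S17-a->S9 S17-b->S19 S18-a->S19 S18-b->S18 S19-a->S13 S19-b->S19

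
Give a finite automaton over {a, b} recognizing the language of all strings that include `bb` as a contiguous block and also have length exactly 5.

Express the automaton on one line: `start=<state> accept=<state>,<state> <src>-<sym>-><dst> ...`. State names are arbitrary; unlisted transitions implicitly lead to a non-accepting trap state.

Run two small machines in parallel and take their product. One (3 states) tracks whether and how much of `bb` has been seen; the other (7 states) tracks the input length, saturating at 6. Each combined state is a pair, one component from each; accept when both components accept. Minimizing collapses redundant product states.
          a    b  
>  q0     q1   q2 
   q1     q3   q4 
   q2     q3   q5 
   q3     q6   q7 
   q4     q6   q8 
   q5     q8   q8 
   q6     q9  q10 
   q7     q9  q11 
   q8    q11  q11 
   q9     q9   q9 
   q10    q9  q12 
   q11   q12  q12 
 * q12    q9   q9 
(> = start, * = accepting)

start=q0 accept=q12 q0-a->q1 q0-b->q2 q1-a->q3 q1-b->q4 q2-a->q3 q2-b->q5 q3-a->q6 q3-b->q7 q4-a->q6 q4-b->q8 q5-a->q8 q5-b->q8 q6-a->q9 q6-b->q10 q7-a->q9 q7-b->q11 q8-a->q11 q8-b->q11 q9-a->q9 q9-b->q9 q10-a->q9 q10-b->q12 q11-a->q12 q11-b->q12 q12-a->q9 q12-b->q9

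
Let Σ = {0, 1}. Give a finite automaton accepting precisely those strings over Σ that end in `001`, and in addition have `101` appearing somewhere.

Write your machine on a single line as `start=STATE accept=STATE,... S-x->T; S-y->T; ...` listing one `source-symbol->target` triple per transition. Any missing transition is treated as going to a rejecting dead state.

Run two small machines in parallel and take their product. One (4 states) tracks how much of the suffix `001` has currently been matched; the other (4 states) tracks whether and how much of `101` has been seen. Each combined state is a pair, one component from each; accept when both components accept. After merging equivalent states the machine shrinks.
7 states suffice.
        0   1  
>  q0   q0  q1 
   q1   q2  q1 
   q2   q0  q3 
   q3   q4  q3 
   q4   q5  q3 
   q5   q5  q6 
 * q6   q4  q3 
(> = start, * = accepting)

start=q0; accept=q6; q0-0->q0; q0-1->q1; q1-0->q2; q1-1->q1; q2-0->q0; q2-1->q3; q3-0->q4; q3-1->q3; q4-0->q5; q4-1->q3; q5-0->q5; q5-1->q6; q6-0->q4; q6-1->q3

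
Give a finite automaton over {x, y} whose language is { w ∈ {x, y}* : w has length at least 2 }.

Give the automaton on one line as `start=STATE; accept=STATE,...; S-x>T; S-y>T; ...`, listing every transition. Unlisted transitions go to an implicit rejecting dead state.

We only need to distinguish lengths 0, 1, …, 2, and '>2'. Chain s0 → s1 → s2 → s3 on every symbol, with s3 looping. Accepting states: {s2, s3}.
A 4-state machine:
        x   y  
>  s0   s1  s1 
   s1   s2  s2 
 * s2   s3  s3 
 * s3   s3  s3 
(> = start, * = accepting)

start=s0; accept=s2,s3; s0-x>s1; s0-y>s1; s1-x>s2; s1-y>s2; s2-x>s3; s2-y>s3; s3-x>s3; s3-y>s3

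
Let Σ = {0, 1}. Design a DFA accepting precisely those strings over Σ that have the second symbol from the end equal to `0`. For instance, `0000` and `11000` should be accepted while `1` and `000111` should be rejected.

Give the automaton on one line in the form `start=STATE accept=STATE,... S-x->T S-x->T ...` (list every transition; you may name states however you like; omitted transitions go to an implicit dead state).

start=s0 accept=s3,s4 s0-0->s1 s0-1->s2 s1-0->s3 s1-1->s4 s2-0->s5 s2-1->s6 s3-0->s3 s3-1->s4 s4-0->s5 s4-1->s6 s5-0->s3 s5-1->s4 s6-0->s5 s6-1->s6

Because acceptance depends on a position counted from the end, the machine has to buffer the most recent 2 symbols. Make each state the string of the last up-to-2 symbols read; on input `x` shift the window left and append `x`. Accept when the buffered window has length 2 and begins with `0`.
With 7 states:
        0   1  
>  s0   s1  s2 
   s1   s3  s4 
   s2   s5  s6 
 * s3   s3  s4 
 * s4   s5  s6 
   s5   s3  s4 
   s6   s5  s6 
(> = start, * = accepting)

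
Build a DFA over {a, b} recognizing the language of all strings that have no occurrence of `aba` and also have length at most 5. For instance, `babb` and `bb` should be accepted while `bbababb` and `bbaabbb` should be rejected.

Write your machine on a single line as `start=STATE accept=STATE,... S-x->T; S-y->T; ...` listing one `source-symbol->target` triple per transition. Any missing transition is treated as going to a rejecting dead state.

start=q0; accept=q0,q1,q2,q3,q4,q5,q6,q7,q9,q10,q11,q13,q14,q15,q17; q0-a->q1; q0-b->q2; q1-a->q3; q1-b->q4; q2-a->q3; q2-b->q5; q3-a->q6; q3-b->q7; q4-a->q8; q4-b->q9; q5-a->q6; q5-b->q9; q6-a->q10; q6-b->q11; q7-a->q12; q7-b->q13; q8-a->q12; q8-b->q12; q9-a->q10; q9-b->q13; q10-a->q14; q10-b->q15; q11-a->q16; q11-b->q17; q12-a->q16; q12-b->q16; q13-a->q14; q13-b->q17; q14-a->q18; q14-b->q19; q15-a->q20; q15-b->q21; q16-a->q20; q16-b->q20; q17-a->q18; q17-b->q21; q18-a->q18; q18-b->q19; q19-a->q20; q19-b->q21; q20-a->q20; q20-b->q20; q21-a->q18; q21-b->q21

Run two small machines in parallel and take their product. The first has 4 states tracking partial matches of the forbidden pattern `aba`; the second has 7 states tracking the input length, saturating at 6. A product state is a pair (one from each), accepting exactly when both do.
          a    b  
>* q0     q1   q2 
 * q1     q3   q4 
 * q2     q3   q5 
 * q3     q6   q7 
 * q4     q8   q9 
 * q5     q6   q9 
 * q6    q10  q11 
 * q7    q12  q13 
   q8    q12  q12 
 * q9    q10  q13 
 * q10   q14  q15 
 * q11   q16  q17 
   q12   q16  q16 
 * q13   q14  q17 
 * q14   q18  q19 
 * q15   q20  q21 
   q16   q20  q20 
 * q17   q18  q21 
   q18   q18  q19 
   q19   q20  q21 
   q20   q20  q20 
   q21   q18  q21 
(> = start, * = accepting)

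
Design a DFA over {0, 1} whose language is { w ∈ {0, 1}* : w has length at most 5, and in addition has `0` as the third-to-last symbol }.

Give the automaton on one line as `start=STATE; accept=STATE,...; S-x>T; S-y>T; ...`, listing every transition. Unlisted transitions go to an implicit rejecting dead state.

start=s0; accept=s7,s8,s9,s10; s0-0>s1; s0-1>s2; s1-0>s3; s1-1>s4; s2-0>s5; s2-1>s6; s3-0>s7; s3-1>s8; s4-0>s9; s4-1>s10; s5-0>s11; s5-1>s12; s6-0>s13; s6-1>s14; s7-0>s8; s7-1>s8; s8-0>s10; s8-1>s10; s9-0>s12; s9-1>s12; s10-0>s14; s10-1>s14; s11-0>s8; s11-1>s8; s12-0>s10; s12-1>s10; s13-0>s12; s13-1>s12; s14-0>s14; s14-1>s14

Run two small machines in parallel and take their product. One (7 states) tracks the input length, saturating at 6; the other (15 states) tracks the last 3 symbols read. Each combined state is a pair, one component from each; accept when both components accept. After merging equivalent states the machine shrinks.
15 states suffice.
          0    1  
>  s0     s1   s2 
   s1     s3   s4 
   s2     s5   s6 
   s3     s7   s8 
   s4     s9  s10 
   s5    s11  s12 
   s6    s13  s14 
 * s7     s8   s8 
 * s8    s10  s10 
 * s9    s12  s12 
 * s10   s14  s14 
   s11    s8   s8 
   s12   s10  s10 
   s13   s12  s12 
   s14   s14  s14 
(> = start, * = accepting)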